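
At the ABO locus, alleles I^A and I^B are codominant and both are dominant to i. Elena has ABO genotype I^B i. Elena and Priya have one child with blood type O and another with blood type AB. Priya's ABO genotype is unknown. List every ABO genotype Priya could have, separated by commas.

I^A i

For each candidate genotype of Priya, check whether crossing it with I^B i can produce every observed child phenotype.
  I^A I^A → possible child types {A, AB} ✗
  I^A I^B → possible child types {A, B, AB} ✗
  I^A i → possible child types {O, A, B, AB} ✓
  I^B I^B → possible child types {B} ✗
  I^B i → possible child types {O, B} ✗
  i i → possible child types {O, B} ✗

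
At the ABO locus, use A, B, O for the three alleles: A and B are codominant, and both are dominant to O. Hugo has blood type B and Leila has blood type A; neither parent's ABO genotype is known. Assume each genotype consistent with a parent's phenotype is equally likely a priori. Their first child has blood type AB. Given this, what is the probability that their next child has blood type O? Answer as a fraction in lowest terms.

1/36

Possible genotypes: Hugo ∈ {BB, BO}; Leila ∈ {AA, AO}.
Weight each parental genotype pair by prior × P(type-AB child):
  BB × AA: posterior weight 4/9; P(next child type O) = 0.
  BB × AO: posterior weight 2/9; P(next child type O) = 0.
  BO × AA: posterior weight 2/9; P(next child type O) = 0.
  BO × AO: posterior weight 1/9; P(next child type O) = 1/4.
Weighted sum = 1/36.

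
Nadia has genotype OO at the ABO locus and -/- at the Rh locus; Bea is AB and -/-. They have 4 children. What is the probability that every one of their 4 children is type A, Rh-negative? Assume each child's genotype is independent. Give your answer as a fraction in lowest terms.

ABO cross OO × AB → 1/2 A, 1/2 B.
Rh cross -/- × -/- → 1 Rh-; so P(type A, Rh-negative) = 1/2 × 1 = 1/2 per child.
All 4 independent: (1/2)^4 = 1/16.

1/16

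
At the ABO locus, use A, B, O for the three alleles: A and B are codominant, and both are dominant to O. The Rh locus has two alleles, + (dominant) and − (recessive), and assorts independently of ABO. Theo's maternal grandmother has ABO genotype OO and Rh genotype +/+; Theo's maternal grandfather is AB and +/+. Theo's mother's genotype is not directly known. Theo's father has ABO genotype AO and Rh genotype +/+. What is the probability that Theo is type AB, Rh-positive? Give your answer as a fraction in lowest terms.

Theo's mother's ABO genotype from OO × AB: 1/2 AO, 1/2 BO.
Crossing each possibility with the father AO and summing P(type AB): 1/2·0 + 1/2·1/4 = 1/8.
Similarly for Rh via the mother's Rh distribution: P(Rh+) = 1.
Independent loci: 1/8 × 1 = 1/8.

1/8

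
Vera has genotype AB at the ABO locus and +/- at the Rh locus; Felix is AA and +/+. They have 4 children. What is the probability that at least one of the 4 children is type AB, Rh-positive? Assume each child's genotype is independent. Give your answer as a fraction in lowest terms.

15/16

ABO cross AB × AA → 1/2 A, 1/2 AB.
Rh cross +/- × +/+ → 1 Rh+; so P(type AB, Rh-positive) = 1/2 × 1 = 1/2 per child.
P(none) = (1/2)^4 = 1/16; P(at least one) = 1 − 1/16 = 15/16.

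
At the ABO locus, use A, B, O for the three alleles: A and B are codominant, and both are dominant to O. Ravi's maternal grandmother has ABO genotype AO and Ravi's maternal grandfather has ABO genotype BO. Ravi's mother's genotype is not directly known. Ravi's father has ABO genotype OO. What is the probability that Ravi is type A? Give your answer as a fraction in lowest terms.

1/4

Ravi's mother's ABO genotype from AO × BO: 1/4 AB, 1/4 AO, 1/4 BO, 1/4 OO.
Crossing each possibility with the father OO and summing P(type A): 1/4·1/2 + 1/4·1/2 + 1/4·0 + 1/4·0 = 1/4.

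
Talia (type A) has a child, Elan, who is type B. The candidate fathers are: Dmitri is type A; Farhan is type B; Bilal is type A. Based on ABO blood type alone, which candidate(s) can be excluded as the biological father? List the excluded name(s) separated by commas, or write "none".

A candidate is excluded only if no genotype consistent with his phenotype could produce a type B child with a type A mother.
Dmitri (type A): no genotype consistent with that phenotype can produce a type-B child with a type-A mother.
Bilal (type A): no genotype consistent with that phenotype can produce a type-B child with a type-A mother.

Dmitri, Bilal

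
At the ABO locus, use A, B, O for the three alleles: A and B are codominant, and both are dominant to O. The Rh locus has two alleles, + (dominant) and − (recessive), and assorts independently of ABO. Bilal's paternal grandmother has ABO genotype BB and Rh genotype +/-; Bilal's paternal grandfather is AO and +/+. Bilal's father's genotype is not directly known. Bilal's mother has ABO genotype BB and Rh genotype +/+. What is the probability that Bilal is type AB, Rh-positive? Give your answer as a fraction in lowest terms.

1/4

Bilal's father's ABO genotype from BB × AO: 1/2 AB, 1/2 BO.
Crossing each possibility with the mother BB and summing P(type AB): 1/2·1/2 + 1/2·0 = 1/4.
Similarly for Rh via the father's Rh distribution: P(Rh+) = 1.
Independent loci: 1/4 × 1 = 1/4.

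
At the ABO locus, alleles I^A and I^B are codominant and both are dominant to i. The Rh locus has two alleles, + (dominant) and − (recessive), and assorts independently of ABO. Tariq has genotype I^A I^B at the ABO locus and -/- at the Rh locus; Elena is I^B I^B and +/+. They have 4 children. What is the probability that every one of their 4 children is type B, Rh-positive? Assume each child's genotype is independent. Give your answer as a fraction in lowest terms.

1/16

ABO cross I^A I^B × I^B I^B → 1/2 B, 1/2 AB.
Rh cross -/- × +/+ → 1 Rh+; so P(type B, Rh-positive) = 1/2 × 1 = 1/2 per child.
All 4 independent: (1/2)^4 = 1/16.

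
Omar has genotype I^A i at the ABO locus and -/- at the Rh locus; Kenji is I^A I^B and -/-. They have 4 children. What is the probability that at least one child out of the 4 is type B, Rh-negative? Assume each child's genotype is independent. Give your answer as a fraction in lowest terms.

ABO cross I^A i × I^A I^B → 1/2 A, 1/4 B, 1/4 AB.
Rh cross -/- × -/- → 1 Rh-; so P(type B, Rh-negative) = 1/4 × 1 = 1/4 per child.
P(none) = (3/4)^4 = 81/256; P(at least one) = 1 − 81/256 = 175/256.

175/256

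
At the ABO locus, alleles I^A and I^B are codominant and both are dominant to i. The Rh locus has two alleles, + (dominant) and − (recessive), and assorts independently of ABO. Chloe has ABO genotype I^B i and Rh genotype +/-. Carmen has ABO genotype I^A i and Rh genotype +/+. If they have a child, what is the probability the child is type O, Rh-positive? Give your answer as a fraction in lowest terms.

ABO cross I^B i × I^A i → offspring phenotypes: 1/4 O, 1/4 A, 1/4 B, 1/4 AB.
Rh cross +/- × +/+ → 1 Rh+.
Independent loci: P(type O, Rh-positive) = 1/4 × 1 = 1/4.

1/4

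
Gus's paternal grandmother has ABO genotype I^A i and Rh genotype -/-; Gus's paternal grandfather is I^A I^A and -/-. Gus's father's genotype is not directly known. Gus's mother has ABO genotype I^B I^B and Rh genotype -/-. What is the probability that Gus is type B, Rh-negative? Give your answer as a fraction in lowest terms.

Gus's father's ABO genotype from I^A i × I^A I^A: 1/2 I^A I^A, 1/2 I^A i.
Crossing each possibility with the mother I^B I^B and summing P(type B): 1/2·0 + 1/2·1/2 = 1/4.
Similarly for Rh via the father's Rh distribution: P(Rh-) = 1.
Independent loci: 1/4 × 1 = 1/4.

1/4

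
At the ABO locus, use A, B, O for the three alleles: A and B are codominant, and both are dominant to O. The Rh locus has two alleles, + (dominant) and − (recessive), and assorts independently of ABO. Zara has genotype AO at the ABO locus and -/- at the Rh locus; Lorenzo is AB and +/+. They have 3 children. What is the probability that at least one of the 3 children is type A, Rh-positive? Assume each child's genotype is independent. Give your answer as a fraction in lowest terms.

7/8

ABO cross AO × AB → 1/2 A, 1/4 B, 1/4 AB.
Rh cross -/- × +/+ → 1 Rh+; so P(type A, Rh-positive) = 1/2 × 1 = 1/2 per child.
P(none) = (1/2)^3 = 1/8; P(at least one) = 1 − 1/8 = 7/8.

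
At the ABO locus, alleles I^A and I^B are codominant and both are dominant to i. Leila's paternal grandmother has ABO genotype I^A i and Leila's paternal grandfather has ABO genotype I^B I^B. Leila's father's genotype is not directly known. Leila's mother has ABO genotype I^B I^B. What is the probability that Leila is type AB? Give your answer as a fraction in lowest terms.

1/4

Leila's father's ABO genotype from I^A i × I^B I^B: 1/2 I^A I^B, 1/2 I^B i.
Crossing each possibility with the mother I^B I^B and summing P(type AB): 1/2·1/2 + 1/2·0 = 1/4.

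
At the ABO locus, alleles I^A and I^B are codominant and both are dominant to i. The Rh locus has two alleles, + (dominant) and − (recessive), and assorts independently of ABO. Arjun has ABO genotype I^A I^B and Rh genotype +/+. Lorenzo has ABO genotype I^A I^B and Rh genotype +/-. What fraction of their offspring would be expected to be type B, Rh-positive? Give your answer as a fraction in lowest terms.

ABO cross I^A I^B × I^A I^B → offspring phenotypes: 1/4 A, 1/4 B, 1/2 AB.
Rh cross +/+ × +/- → 1 Rh+.
Independent loci: P(type B, Rh-positive) = 1/4 × 1 = 1/4.

1/4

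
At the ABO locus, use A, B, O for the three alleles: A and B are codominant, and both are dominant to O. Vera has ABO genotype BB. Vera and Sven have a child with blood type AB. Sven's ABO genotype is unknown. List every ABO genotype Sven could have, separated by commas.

AA, AB, AO

For each candidate genotype of Sven, check whether crossing it with BB can produce every observed child phenotype.
  AA → possible child types {AB} ✓
  AB → possible child types {B, AB} ✓
  AO → possible child types {B, AB} ✓
  BB → possible child types {B} ✗
  BO → possible child types {B} ✗
  OO → possible child types {B} ✗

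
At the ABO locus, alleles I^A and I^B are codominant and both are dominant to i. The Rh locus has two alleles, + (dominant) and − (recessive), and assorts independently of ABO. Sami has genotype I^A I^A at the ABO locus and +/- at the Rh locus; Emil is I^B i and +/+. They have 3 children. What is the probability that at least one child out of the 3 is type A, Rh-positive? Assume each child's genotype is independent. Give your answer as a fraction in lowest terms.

ABO cross I^A I^A × I^B i → 1/2 A, 1/2 AB.
Rh cross +/- × +/+ → 1 Rh+; so P(type A, Rh-positive) = 1/2 × 1 = 1/2 per child.
P(none) = (1/2)^3 = 1/8; P(at least one) = 1 − 1/8 = 7/8.

7/8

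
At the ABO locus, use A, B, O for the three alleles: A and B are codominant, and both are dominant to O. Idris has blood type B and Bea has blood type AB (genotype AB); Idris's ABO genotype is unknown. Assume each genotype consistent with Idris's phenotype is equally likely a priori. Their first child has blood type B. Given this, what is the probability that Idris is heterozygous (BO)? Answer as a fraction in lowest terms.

1/2

Possible genotypes: Idris ∈ {BB, BO}; Bea ∈ {AB}.
Weight each parental genotype pair by prior × P(type-B child):
  BB × AB: posterior weight 1/2.
  BO × AB: posterior weight 1/2.
Sum the posterior weight over pairs where Idris is BO: 1/2.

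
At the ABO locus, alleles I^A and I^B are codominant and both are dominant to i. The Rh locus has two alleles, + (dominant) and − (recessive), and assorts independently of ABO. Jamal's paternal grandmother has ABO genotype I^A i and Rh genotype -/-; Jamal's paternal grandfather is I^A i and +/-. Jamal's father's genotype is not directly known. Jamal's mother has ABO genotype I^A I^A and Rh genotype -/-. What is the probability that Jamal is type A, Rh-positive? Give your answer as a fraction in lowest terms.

1/4

Jamal's father's ABO genotype from I^A i × I^A i: 1/4 I^A I^A, 1/2 I^A i, 1/4 i i.
Crossing each possibility with the mother I^A I^A and summing P(type A): 1/4·1 + 1/2·1 + 1/4·1 = 1.
Similarly for Rh via the father's Rh distribution: P(Rh+) = 1/4.
Independent loci: 1 × 1/4 = 1/4.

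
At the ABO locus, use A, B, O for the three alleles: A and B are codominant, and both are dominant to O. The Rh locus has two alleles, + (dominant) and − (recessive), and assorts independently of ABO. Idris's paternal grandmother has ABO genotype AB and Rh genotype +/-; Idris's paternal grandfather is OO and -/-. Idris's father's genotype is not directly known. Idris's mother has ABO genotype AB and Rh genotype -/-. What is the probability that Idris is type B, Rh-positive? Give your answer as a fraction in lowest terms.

3/32

Idris's father's ABO genotype from AB × OO: 1/2 AO, 1/2 BO.
Crossing each possibility with the mother AB and summing P(type B): 1/2·1/4 + 1/2·1/2 = 3/8.
Similarly for Rh via the father's Rh distribution: P(Rh+) = 1/4.
Independent loci: 3/8 × 1/4 = 3/32.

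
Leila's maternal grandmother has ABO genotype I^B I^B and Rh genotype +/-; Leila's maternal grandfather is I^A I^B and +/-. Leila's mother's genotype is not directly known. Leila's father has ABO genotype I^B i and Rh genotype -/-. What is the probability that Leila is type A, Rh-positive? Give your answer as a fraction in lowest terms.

Leila's mother's ABO genotype from I^B I^B × I^A I^B: 1/2 I^A I^B, 1/2 I^B I^B.
Crossing each possibility with the father I^B i and summing P(type A): 1/2·1/4 + 1/2·0 = 1/8.
Similarly for Rh via the mother's Rh distribution: P(Rh+) = 1/2.
Independent loci: 1/8 × 1/2 = 1/16.

1/16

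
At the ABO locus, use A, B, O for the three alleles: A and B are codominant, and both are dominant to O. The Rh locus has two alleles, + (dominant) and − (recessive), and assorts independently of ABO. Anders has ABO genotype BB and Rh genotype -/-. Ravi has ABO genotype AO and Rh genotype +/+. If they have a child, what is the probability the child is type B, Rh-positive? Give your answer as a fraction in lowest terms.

1/2

ABO cross BB × AO → offspring phenotypes: 1/2 B, 1/2 AB.
Rh cross -/- × +/+ → 1 Rh+.
Independent loci: P(type B, Rh-positive) = 1/2 × 1 = 1/2.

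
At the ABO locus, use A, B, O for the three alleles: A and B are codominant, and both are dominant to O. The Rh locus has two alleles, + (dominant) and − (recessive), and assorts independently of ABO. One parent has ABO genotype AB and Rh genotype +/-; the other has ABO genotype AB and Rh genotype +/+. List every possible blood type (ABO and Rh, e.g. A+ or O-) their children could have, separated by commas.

Gametes from AB × AB give offspring ABO genotypes AA, AB, BB, i.e. phenotypes A, B, AB.
Rh cross +/- × +/+ → phenotypes Rh+.
Combining independently: A+, B+, AB+.

A+, B+, AB+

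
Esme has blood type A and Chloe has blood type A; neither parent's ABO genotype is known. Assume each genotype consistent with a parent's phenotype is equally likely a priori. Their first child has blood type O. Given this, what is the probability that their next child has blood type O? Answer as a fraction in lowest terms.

1/4

Possible genotypes: Esme ∈ {AA, AO}; Chloe ∈ {AA, AO}.
Weight each parental genotype pair by prior × P(type-O child):
  AO × AO: posterior weight 1; P(next child type O) = 1/4.
Weighted sum = 1/4.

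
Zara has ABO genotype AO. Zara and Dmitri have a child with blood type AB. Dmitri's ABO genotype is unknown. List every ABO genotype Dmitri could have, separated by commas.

For each candidate genotype of Dmitri, check whether crossing it with AO can produce every observed child phenotype.
  AA → possible child types {A} ✗
  AB → possible child types {A, B, AB} ✓
  AO → possible child types {O, A} ✗
  BB → possible child types {B, AB} ✓
  BO → possible child types {O, A, B, AB} ✓
  OO → possible child types {O, A} ✗

AB, BB, BO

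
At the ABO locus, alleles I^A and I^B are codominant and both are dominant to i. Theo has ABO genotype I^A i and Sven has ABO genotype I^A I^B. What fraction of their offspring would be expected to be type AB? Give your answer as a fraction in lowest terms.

1/4

ABO cross I^A i × I^A I^B → offspring phenotypes: 1/2 A, 1/4 B, 1/4 AB.
So P(type AB) = 1/4.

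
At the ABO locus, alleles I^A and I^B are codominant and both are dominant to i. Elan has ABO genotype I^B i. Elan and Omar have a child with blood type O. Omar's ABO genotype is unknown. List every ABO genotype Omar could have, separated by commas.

For each candidate genotype of Omar, check whether crossing it with I^B i can produce every observed child phenotype.
  I^A I^A → possible child types {A, AB} ✗
  I^A I^B → possible child types {A, B, AB} ✗
  I^A i → possible child types {O, A, B, AB} ✓
  I^B I^B → possible child types {B} ✗
  I^B i → possible child types {O, B} ✓
  i i → possible child types {O, B} ✓

I^A i, I^B i, i i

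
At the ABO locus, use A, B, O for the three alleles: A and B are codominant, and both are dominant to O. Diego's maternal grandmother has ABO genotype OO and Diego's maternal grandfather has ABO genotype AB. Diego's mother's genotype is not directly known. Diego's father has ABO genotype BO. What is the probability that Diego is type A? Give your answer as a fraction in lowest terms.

Diego's mother's ABO genotype from OO × AB: 1/2 AO, 1/2 BO.
Crossing each possibility with the father BO and summing P(type A): 1/2·1/4 + 1/2·0 = 1/8.

1/8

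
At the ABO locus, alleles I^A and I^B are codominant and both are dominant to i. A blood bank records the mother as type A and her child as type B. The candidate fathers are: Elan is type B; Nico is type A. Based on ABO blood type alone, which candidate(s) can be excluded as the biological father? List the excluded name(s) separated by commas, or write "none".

Nico

A candidate is excluded only if no genotype consistent with his phenotype could produce a type B child with a type A mother.
Nico (type A): no genotype consistent with that phenotype can produce a type-B child with a type-A mother.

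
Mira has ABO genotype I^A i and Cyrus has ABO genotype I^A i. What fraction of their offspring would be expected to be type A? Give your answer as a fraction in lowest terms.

ABO cross I^A i × I^A i → offspring phenotypes: 1/4 O, 3/4 A.
So P(type A) = 3/4.

3/4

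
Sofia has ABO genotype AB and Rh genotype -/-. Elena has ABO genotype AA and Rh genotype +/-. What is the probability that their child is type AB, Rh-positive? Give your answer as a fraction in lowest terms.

ABO cross AB × AA → offspring phenotypes: 1/2 A, 1/2 AB.
Rh cross -/- × +/- → 1/2 Rh+, 1/2 Rh-.
Independent loci: P(type AB, Rh-positive) = 1/2 × 1/2 = 1/4.

1/4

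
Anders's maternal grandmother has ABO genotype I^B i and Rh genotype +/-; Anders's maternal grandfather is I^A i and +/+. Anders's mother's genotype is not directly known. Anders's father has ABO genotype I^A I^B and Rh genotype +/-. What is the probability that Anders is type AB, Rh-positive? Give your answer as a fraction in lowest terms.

Anders's mother's ABO genotype from I^B i × I^A i: 1/4 I^A I^B, 1/4 I^A i, 1/4 I^B i, 1/4 i i.
Crossing each possibility with the father I^A I^B and summing P(type AB): 1/4·1/2 + 1/4·1/4 + 1/4·1/4 + 1/4·0 = 1/4.
Similarly for Rh via the mother's Rh distribution: P(Rh+) = 7/8.
Independent loci: 1/4 × 7/8 = 7/32.

7/32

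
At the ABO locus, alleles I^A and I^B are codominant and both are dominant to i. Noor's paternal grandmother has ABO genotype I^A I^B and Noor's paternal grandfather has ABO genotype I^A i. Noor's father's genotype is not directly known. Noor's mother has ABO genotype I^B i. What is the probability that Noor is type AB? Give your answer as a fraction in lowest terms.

1/4

Noor's father's ABO genotype from I^A I^B × I^A i: 1/4 I^A I^A, 1/4 I^A I^B, 1/4 I^A i, 1/4 I^B i.
Crossing each possibility with the mother I^B i and summing P(type AB): 1/4·1/2 + 1/4·1/4 + 1/4·1/4 + 1/4·0 = 1/4.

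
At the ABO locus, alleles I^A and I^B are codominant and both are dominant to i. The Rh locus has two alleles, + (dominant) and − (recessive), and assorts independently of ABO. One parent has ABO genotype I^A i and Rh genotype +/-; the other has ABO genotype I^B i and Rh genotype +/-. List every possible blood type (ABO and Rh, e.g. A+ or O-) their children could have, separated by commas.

O+, O-, A+, A-, B+, B-, AB+, AB-

Gametes from I^A i × I^B i give offspring ABO genotypes I^A I^B, I^A i, I^B i, i i, i.e. phenotypes O, A, B, AB.
Rh cross +/- × +/- → phenotypes Rh+, Rh-.
Combining independently: O+, O-, A+, A-, B+, B-, AB+, AB-.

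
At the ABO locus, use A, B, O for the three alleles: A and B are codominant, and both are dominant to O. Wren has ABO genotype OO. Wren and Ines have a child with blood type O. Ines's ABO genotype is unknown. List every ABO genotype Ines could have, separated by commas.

AO, BO, OO

For each candidate genotype of Ines, check whether crossing it with OO can produce every observed child phenotype.
  AA → possible child types {A} ✗
  AB → possible child types {A, B} ✗
  AO → possible child types {O, A} ✓
  BB → possible child types {B} ✗
  BO → possible child types {O, B} ✓
  OO → possible child types {O} ✓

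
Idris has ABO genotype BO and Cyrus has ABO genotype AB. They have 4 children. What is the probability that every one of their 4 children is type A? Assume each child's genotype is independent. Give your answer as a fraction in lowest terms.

ABO cross BO × AB → 1/4 A, 1/2 B, 1/4 AB.
So P(type A) = 1/4 per child.
All 4 independent: (1/4)^4 = 1/256.

1/256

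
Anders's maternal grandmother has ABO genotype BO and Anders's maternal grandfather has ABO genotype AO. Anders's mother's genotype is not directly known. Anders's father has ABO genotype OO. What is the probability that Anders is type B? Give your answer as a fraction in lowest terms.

1/4

Anders's mother's ABO genotype from BO × AO: 1/4 AB, 1/4 AO, 1/4 BO, 1/4 OO.
Crossing each possibility with the father OO and summing P(type B): 1/4·1/2 + 1/4·0 + 1/4·1/2 + 1/4·0 = 1/4.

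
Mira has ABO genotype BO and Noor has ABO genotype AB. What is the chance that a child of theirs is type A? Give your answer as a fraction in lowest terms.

1/4

ABO cross BO × AB → offspring phenotypes: 1/4 A, 1/2 B, 1/4 AB.
So P(type A) = 1/4.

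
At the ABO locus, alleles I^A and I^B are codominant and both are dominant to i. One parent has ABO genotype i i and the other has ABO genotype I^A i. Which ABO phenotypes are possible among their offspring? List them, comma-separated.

O, A

Gametes from i i × I^A i give offspring ABO genotypes I^A i, i i, i.e. phenotypes O, A.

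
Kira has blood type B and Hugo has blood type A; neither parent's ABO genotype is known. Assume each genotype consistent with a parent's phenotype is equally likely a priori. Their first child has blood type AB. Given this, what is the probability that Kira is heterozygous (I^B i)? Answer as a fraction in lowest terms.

1/3

Possible genotypes: Kira ∈ {I^B I^B, I^B i}; Hugo ∈ {I^A I^A, I^A i}.
Weight each parental genotype pair by prior × P(type-AB child):
  I^B I^B × I^A I^A: posterior weight 4/9.
  I^B I^B × I^A i: posterior weight 2/9.
  I^B i × I^A I^A: posterior weight 2/9.
  I^B i × I^A i: posterior weight 1/9.
Sum the posterior weight over pairs where Kira is I^B i: 1/3.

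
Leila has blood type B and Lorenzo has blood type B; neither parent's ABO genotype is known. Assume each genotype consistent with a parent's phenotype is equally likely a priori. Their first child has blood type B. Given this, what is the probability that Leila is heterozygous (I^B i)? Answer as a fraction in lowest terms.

7/15

Possible genotypes: Leila ∈ {I^B I^B, I^B i}; Lorenzo ∈ {I^B I^B, I^B i}.
Weight each parental genotype pair by prior × P(type-B child):
  I^B I^B × I^B I^B: posterior weight 4/15.
  I^B I^B × I^B i: posterior weight 4/15.
  I^B i × I^B I^B: posterior weight 4/15.
  I^B i × I^B i: posterior weight 1/5.
Sum the posterior weight over pairs where Leila is I^B i: 7/15.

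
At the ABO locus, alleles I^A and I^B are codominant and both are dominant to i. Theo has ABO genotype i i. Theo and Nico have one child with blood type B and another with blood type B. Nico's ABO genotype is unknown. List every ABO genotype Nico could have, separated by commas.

For each candidate genotype of Nico, check whether crossing it with i i can produce every observed child phenotype.
  I^A I^A → possible child types {A} ✗
  I^A I^B → possible child types {A, B} ✓
  I^A i → possible child types {O, A} ✗
  I^B I^B → possible child types {B} ✓
  I^B i → possible child types {O, B} ✓
  i i → possible child types {O} ✗

I^A I^B, I^B I^B, I^B i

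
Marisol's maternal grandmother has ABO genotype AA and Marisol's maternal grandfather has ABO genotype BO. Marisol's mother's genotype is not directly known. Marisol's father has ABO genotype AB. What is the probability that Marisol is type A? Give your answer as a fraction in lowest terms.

Marisol's mother's ABO genotype from AA × BO: 1/2 AB, 1/2 AO.
Crossing each possibility with the father AB and summing P(type A): 1/2·1/4 + 1/2·1/2 = 3/8.

3/8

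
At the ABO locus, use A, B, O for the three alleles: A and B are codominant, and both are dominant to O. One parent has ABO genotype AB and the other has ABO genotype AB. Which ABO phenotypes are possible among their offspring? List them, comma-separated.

Gametes from AB × AB give offspring ABO genotypes AA, AB, BB, i.e. phenotypes A, B, AB.

A, B, AB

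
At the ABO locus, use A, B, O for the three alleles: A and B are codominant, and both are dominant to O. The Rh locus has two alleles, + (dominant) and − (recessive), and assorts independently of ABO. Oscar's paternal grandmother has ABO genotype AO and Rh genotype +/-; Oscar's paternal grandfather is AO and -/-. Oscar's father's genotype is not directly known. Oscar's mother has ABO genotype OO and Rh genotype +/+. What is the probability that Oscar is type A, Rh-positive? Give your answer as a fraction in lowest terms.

Oscar's father's ABO genotype from AO × AO: 1/4 AA, 1/2 AO, 1/4 OO.
Crossing each possibility with the mother OO and summing P(type A): 1/4·1 + 1/2·1/2 + 1/4·0 = 1/2.
Similarly for Rh via the father's Rh distribution: P(Rh+) = 1.
Independent loci: 1/2 × 1 = 1/2.

1/2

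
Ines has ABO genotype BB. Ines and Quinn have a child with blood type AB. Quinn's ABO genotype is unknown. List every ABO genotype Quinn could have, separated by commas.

For each candidate genotype of Quinn, check whether crossing it with BB can produce every observed child phenotype.
  AA → possible child types {AB} ✓
  AB → possible child types {B, AB} ✓
  AO → possible child types {B, AB} ✓
  BB → possible child types {B} ✗
  BO → possible child types {B} ✗
  OO → possible child types {B} ✗

AA, AB, AO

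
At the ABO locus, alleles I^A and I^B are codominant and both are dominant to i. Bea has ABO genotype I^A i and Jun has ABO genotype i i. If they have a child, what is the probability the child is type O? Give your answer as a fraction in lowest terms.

ABO cross I^A i × i i → offspring phenotypes: 1/2 O, 1/2 A.
So P(type O) = 1/2.

1/2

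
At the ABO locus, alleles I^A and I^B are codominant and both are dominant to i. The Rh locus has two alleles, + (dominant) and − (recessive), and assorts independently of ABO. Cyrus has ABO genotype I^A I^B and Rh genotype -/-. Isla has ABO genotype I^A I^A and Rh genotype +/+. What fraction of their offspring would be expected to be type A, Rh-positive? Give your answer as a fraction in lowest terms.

1/2

ABO cross I^A I^B × I^A I^A → offspring phenotypes: 1/2 A, 1/2 AB.
Rh cross -/- × +/+ → 1 Rh+.
Independent loci: P(type A, Rh-positive) = 1/2 × 1 = 1/2.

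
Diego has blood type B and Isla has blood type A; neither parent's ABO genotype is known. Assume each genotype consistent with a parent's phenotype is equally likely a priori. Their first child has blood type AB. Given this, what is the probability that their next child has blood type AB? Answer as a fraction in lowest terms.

25/36

Possible genotypes: Diego ∈ {I^B I^B, I^B i}; Isla ∈ {I^A I^A, I^A i}.
Weight each parental genotype pair by prior × P(type-AB child):
  I^B I^B × I^A I^A: posterior weight 4/9; P(next child type AB) = 1.
  I^B I^B × I^A i: posterior weight 2/9; P(next child type AB) = 1/2.
  I^B i × I^A I^A: posterior weight 2/9; P(next child type AB) = 1/2.
  I^B i × I^A i: posterior weight 1/9; P(next child type AB) = 1/4.
Weighted sum = 25/36.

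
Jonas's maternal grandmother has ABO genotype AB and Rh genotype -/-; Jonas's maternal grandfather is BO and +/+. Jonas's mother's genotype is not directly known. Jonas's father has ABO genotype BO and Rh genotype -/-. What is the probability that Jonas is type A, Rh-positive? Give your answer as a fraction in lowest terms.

1/16

Jonas's mother's ABO genotype from AB × BO: 1/4 AB, 1/4 AO, 1/4 BB, 1/4 BO.
Crossing each possibility with the father BO and summing P(type A): 1/4·1/4 + 1/4·1/4 + 1/4·0 + 1/4·0 = 1/8.
Similarly for Rh via the mother's Rh distribution: P(Rh+) = 1/2.
Independent loci: 1/8 × 1/2 = 1/16.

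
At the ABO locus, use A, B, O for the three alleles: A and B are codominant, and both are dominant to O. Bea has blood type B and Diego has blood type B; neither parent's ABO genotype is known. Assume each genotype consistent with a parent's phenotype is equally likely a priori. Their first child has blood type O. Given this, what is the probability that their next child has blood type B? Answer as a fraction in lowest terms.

3/4

Possible genotypes: Bea ∈ {BB, BO}; Diego ∈ {BB, BO}.
Weight each parental genotype pair by prior × P(type-O child):
  BO × BO: posterior weight 1; P(next child type B) = 3/4.
Weighted sum = 3/4.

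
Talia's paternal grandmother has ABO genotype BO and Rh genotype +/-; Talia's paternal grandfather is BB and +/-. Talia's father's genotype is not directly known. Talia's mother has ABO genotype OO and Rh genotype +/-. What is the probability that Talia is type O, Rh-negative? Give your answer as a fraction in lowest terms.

1/16

Talia's father's ABO genotype from BO × BB: 1/2 BB, 1/2 BO.
Crossing each possibility with the mother OO and summing P(type O): 1/2·0 + 1/2·1/2 = 1/4.
Similarly for Rh via the father's Rh distribution: P(Rh-) = 1/4.
Independent loci: 1/4 × 1/4 = 1/16.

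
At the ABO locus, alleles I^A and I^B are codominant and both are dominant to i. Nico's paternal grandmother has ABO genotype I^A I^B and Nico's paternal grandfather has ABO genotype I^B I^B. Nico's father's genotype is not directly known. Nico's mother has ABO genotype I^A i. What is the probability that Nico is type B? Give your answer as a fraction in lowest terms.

3/8

Nico's father's ABO genotype from I^A I^B × I^B I^B: 1/2 I^A I^B, 1/2 I^B I^B.
Crossing each possibility with the mother I^A i and summing P(type B): 1/2·1/4 + 1/2·1/2 = 3/8.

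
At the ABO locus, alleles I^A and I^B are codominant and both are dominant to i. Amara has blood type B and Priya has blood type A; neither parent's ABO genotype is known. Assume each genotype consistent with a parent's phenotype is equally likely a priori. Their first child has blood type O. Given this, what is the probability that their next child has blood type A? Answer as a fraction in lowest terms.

Possible genotypes: Amara ∈ {I^B I^B, I^B i}; Priya ∈ {I^A I^A, I^A i}.
Weight each parental genotype pair by prior × P(type-O child):
  I^B i × I^A i: posterior weight 1; P(next child type A) = 1/4.
Weighted sum = 1/4.

1/4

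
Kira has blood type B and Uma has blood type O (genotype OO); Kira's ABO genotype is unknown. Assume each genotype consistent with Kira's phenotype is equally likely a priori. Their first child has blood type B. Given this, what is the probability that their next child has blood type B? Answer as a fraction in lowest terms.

5/6

Possible genotypes: Kira ∈ {BB, BO}; Uma ∈ {OO}.
Weight each parental genotype pair by prior × P(type-B child):
  BB × OO: posterior weight 2/3; P(next child type B) = 1.
  BO × OO: posterior weight 1/3; P(next child type B) = 1/2.
Weighted sum = 5/6.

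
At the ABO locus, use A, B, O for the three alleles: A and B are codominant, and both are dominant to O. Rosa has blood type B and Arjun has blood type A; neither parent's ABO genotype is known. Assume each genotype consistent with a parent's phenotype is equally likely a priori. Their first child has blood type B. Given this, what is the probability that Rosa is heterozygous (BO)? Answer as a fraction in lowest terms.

1/3

Possible genotypes: Rosa ∈ {BB, BO}; Arjun ∈ {AA, AO}.
Weight each parental genotype pair by prior × P(type-B child):
  BB × AO: posterior weight 2/3.
  BO × AO: posterior weight 1/3.
Sum the posterior weight over pairs where Rosa is BO: 1/3.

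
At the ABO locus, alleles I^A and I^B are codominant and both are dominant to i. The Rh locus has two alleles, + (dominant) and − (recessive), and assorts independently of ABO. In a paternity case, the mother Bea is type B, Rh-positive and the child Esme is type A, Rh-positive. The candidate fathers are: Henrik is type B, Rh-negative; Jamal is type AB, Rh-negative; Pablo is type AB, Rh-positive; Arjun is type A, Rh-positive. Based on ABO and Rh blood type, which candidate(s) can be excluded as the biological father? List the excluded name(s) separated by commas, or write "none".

Henrik

A candidate is excluded only if no genotype consistent with his phenotype could produce a type A, Rh-positive child with a type B, Rh-positive mother.
Henrik (type B, Rh-): no genotype consistent with that phenotype can produce a type-A Rh+ child with a type-B mother.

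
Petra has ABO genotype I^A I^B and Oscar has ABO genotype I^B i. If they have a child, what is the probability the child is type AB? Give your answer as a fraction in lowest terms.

ABO cross I^A I^B × I^B i → offspring phenotypes: 1/4 A, 1/2 B, 1/4 AB.
So P(type AB) = 1/4.

1/4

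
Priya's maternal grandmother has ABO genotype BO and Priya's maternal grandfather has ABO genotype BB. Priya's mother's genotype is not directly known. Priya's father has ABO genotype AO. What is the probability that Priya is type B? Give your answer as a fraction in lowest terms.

3/8

Priya's mother's ABO genotype from BO × BB: 1/2 BB, 1/2 BO.
Crossing each possibility with the father AO and summing P(type B): 1/2·1/2 + 1/2·1/4 = 3/8.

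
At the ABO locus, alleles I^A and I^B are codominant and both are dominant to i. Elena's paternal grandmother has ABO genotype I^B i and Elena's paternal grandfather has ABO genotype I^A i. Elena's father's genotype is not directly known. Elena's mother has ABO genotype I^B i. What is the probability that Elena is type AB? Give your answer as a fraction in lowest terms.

1/8

Elena's father's ABO genotype from I^B i × I^A i: 1/4 I^A I^B, 1/4 I^A i, 1/4 I^B i, 1/4 i i.
Crossing each possibility with the mother I^B i and summing P(type AB): 1/4·1/4 + 1/4·1/4 + 1/4·0 + 1/4·0 = 1/8.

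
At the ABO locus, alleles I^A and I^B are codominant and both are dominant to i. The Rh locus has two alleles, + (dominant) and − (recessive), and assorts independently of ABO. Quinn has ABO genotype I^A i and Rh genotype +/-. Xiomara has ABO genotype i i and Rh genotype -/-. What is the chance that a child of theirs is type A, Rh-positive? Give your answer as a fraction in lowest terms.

1/4

ABO cross I^A i × i i → offspring phenotypes: 1/2 O, 1/2 A.
Rh cross +/- × -/- → 1/2 Rh+, 1/2 Rh-.
Independent loci: P(type A, Rh-positive) = 1/2 × 1/2 = 1/4.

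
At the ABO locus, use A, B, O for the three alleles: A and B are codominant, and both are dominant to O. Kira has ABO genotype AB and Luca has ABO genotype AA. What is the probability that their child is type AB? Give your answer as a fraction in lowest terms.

ABO cross AB × AA → offspring phenotypes: 1/2 A, 1/2 AB.
So P(type AB) = 1/2.

1/2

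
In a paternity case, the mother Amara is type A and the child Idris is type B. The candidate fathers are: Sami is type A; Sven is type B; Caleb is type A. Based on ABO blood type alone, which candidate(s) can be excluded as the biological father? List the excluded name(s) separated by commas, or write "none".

A candidate is excluded only if no genotype consistent with his phenotype could produce a type B child with a type A mother.
Sami (type A): no genotype consistent with that phenotype can produce a type-B child with a type-A mother.
Caleb (type A): no genotype consistent with that phenotype can produce a type-B child with a type-A mother.

Sami, Caleb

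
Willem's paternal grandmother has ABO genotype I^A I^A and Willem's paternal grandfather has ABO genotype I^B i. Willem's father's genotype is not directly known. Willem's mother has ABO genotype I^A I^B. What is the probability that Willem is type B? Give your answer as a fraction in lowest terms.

1/4

Willem's father's ABO genotype from I^A I^A × I^B i: 1/2 I^A I^B, 1/2 I^A i.
Crossing each possibility with the mother I^A I^B and summing P(type B): 1/2·1/4 + 1/2·1/4 = 1/4.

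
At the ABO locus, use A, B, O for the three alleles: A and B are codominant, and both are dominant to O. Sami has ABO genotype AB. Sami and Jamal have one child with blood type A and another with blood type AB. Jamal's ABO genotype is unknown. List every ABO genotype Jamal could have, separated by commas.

For each candidate genotype of Jamal, check whether crossing it with AB can produce every observed child phenotype.
  AA → possible child types {A, AB} ✓
  AB → possible child types {A, B, AB} ✓
  AO → possible child types {A, B, AB} ✓
  BB → possible child types {B, AB} ✗
  BO → possible child types {A, B, AB} ✓
  OO → possible child types {A, B} ✗

AA, AB, AO, BO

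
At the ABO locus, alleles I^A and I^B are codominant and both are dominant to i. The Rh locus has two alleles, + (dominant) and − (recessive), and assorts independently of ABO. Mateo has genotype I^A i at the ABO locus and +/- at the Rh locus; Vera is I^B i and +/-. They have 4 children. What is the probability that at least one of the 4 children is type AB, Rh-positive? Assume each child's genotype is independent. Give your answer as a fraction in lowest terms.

ABO cross I^A i × I^B i → 1/4 O, 1/4 A, 1/4 B, 1/4 AB.
Rh cross +/- × +/- → 3/4 Rh+, 1/4 Rh-; so P(type AB, Rh-positive) = 1/4 × 3/4 = 3/16 per child.
P(none) = (13/16)^4 = 28561/65536; P(at least one) = 1 − 28561/65536 = 36975/65536.

36975/65536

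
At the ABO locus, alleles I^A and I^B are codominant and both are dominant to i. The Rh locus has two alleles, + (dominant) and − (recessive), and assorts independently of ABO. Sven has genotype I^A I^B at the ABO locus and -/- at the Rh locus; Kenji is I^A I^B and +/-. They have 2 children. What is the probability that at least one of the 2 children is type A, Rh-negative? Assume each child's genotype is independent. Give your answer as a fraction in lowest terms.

15/64

ABO cross I^A I^B × I^A I^B → 1/4 A, 1/4 B, 1/2 AB.
Rh cross -/- × +/- → 1/2 Rh+, 1/2 Rh-; so P(type A, Rh-negative) = 1/4 × 1/2 = 1/8 per child.
P(none) = (7/8)^2 = 49/64; P(at least one) = 1 − 49/64 = 15/64.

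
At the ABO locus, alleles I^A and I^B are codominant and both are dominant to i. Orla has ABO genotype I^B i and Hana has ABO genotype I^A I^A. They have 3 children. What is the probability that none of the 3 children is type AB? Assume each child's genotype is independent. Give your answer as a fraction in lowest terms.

1/8

ABO cross I^B i × I^A I^A → 1/2 A, 1/2 AB.
So P(type AB) = 1/2 per child.
P(not type AB) = 1/2 for one child; (1/2)^3 = 1/8.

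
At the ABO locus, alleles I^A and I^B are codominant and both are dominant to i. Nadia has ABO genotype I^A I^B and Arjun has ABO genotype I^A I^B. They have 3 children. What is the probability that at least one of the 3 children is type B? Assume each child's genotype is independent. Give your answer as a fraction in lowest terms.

37/64

ABO cross I^A I^B × I^A I^B → 1/4 A, 1/4 B, 1/2 AB.
So P(type B) = 1/4 per child.
P(none) = (3/4)^3 = 27/64; P(at least one) = 1 − 27/64 = 37/64.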